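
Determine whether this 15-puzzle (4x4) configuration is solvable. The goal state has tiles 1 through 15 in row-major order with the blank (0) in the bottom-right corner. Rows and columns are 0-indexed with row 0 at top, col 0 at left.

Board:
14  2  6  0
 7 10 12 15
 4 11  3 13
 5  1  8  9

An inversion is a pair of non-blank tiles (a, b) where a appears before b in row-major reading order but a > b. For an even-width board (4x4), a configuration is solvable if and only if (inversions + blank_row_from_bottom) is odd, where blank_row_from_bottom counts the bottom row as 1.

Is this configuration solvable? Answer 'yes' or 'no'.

Inversions: 56
Blank is in row 0 (0-indexed from top), which is row 4 counting from the bottom (bottom = 1).
56 + 4 = 60, which is even, so the puzzle is not solvable.

Answer: no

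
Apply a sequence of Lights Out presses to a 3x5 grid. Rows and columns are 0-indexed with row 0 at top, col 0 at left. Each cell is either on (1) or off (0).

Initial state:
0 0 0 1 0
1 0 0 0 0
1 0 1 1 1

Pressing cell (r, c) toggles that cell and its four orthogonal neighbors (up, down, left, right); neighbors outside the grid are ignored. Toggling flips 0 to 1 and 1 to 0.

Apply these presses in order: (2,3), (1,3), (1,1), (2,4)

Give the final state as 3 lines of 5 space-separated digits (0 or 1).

After press 1 at (2,3):
0 0 0 1 0
1 0 0 1 0
1 0 0 0 0

After press 2 at (1,3):
0 0 0 0 0
1 0 1 0 1
1 0 0 1 0

After press 3 at (1,1):
0 1 0 0 0
0 1 0 0 1
1 1 0 1 0

After press 4 at (2,4):
0 1 0 0 0
0 1 0 0 0
1 1 0 0 1

Answer: 0 1 0 0 0
0 1 0 0 0
1 1 0 0 1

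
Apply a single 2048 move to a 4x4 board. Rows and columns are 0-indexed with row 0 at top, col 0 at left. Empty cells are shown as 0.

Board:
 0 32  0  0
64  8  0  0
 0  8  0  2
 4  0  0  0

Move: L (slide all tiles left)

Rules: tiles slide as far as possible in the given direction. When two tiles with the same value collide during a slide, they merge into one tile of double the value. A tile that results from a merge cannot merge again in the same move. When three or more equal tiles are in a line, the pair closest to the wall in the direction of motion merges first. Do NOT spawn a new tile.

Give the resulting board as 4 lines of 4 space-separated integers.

Answer: 32  0  0  0
64  8  0  0
 8  2  0  0
 4  0  0  0

Derivation:
Slide left:
row 0: [0, 32, 0, 0] -> [32, 0, 0, 0]
row 1: [64, 8, 0, 0] -> [64, 8, 0, 0]
row 2: [0, 8, 0, 2] -> [8, 2, 0, 0]
row 3: [4, 0, 0, 0] -> [4, 0, 0, 0]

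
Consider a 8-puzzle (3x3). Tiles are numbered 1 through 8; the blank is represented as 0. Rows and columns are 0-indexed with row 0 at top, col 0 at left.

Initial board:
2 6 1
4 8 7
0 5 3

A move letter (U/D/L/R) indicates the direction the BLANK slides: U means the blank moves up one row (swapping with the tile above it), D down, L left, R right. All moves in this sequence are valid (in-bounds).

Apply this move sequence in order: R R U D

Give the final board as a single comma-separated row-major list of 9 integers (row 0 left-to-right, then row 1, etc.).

Answer: 2, 6, 1, 4, 8, 7, 5, 3, 0

Derivation:
After move 1 (R):
2 6 1
4 8 7
5 0 3

After move 2 (R):
2 6 1
4 8 7
5 3 0

After move 3 (U):
2 6 1
4 8 0
5 3 7

After move 4 (D):
2 6 1
4 8 7
5 3 0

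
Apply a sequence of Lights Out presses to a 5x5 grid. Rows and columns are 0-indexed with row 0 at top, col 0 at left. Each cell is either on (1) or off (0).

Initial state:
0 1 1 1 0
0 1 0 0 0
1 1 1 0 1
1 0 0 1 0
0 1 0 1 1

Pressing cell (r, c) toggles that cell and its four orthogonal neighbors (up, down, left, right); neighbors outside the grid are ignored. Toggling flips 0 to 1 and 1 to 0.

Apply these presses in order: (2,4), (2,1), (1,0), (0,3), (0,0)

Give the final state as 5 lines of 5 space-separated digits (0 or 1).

Answer: 0 0 0 0 1
0 1 0 1 1
1 0 0 1 0
1 1 0 1 1
0 1 0 1 1

Derivation:
After press 1 at (2,4):
0 1 1 1 0
0 1 0 0 1
1 1 1 1 0
1 0 0 1 1
0 1 0 1 1

After press 2 at (2,1):
0 1 1 1 0
0 0 0 0 1
0 0 0 1 0
1 1 0 1 1
0 1 0 1 1

After press 3 at (1,0):
1 1 1 1 0
1 1 0 0 1
1 0 0 1 0
1 1 0 1 1
0 1 0 1 1

After press 4 at (0,3):
1 1 0 0 1
1 1 0 1 1
1 0 0 1 0
1 1 0 1 1
0 1 0 1 1

After press 5 at (0,0):
0 0 0 0 1
0 1 0 1 1
1 0 0 1 0
1 1 0 1 1
0 1 0 1 1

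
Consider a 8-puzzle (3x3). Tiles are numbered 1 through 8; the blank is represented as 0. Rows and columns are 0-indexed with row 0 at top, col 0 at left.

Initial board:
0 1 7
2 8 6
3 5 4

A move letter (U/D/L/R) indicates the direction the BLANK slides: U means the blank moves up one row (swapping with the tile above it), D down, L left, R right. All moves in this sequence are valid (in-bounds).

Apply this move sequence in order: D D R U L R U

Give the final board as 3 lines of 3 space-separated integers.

After move 1 (D):
2 1 7
0 8 6
3 5 4

After move 2 (D):
2 1 7
3 8 6
0 5 4

After move 3 (R):
2 1 7
3 8 6
5 0 4

After move 4 (U):
2 1 7
3 0 6
5 8 4

After move 5 (L):
2 1 7
0 3 6
5 8 4

After move 6 (R):
2 1 7
3 0 6
5 8 4

After move 7 (U):
2 0 7
3 1 6
5 8 4

Answer: 2 0 7
3 1 6
5 8 4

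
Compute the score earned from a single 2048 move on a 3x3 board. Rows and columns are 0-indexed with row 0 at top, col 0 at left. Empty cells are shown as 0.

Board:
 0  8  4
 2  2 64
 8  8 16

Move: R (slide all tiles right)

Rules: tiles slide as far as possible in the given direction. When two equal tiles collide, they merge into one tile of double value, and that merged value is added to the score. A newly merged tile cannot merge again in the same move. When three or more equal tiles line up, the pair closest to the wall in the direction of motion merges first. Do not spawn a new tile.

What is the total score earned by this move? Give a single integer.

Answer: 20

Derivation:
Slide right:
row 0: [0, 8, 4] -> [0, 8, 4]  score +0 (running 0)
row 1: [2, 2, 64] -> [0, 4, 64]  score +4 (running 4)
row 2: [8, 8, 16] -> [0, 16, 16]  score +16 (running 20)
Board after move:
 0  8  4
 0  4 64
 0 16 16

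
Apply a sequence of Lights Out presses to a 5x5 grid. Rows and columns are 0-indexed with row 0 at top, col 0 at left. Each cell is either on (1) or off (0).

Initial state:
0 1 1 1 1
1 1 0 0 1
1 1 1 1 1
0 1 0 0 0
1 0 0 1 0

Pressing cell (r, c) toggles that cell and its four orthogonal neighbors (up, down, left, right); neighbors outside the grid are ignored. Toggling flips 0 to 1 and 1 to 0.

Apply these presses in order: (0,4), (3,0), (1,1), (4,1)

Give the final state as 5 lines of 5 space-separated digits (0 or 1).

After press 1 at (0,4):
0 1 1 0 0
1 1 0 0 0
1 1 1 1 1
0 1 0 0 0
1 0 0 1 0

After press 2 at (3,0):
0 1 1 0 0
1 1 0 0 0
0 1 1 1 1
1 0 0 0 0
0 0 0 1 0

After press 3 at (1,1):
0 0 1 0 0
0 0 1 0 0
0 0 1 1 1
1 0 0 0 0
0 0 0 1 0

After press 4 at (4,1):
0 0 1 0 0
0 0 1 0 0
0 0 1 1 1
1 1 0 0 0
1 1 1 1 0

Answer: 0 0 1 0 0
0 0 1 0 0
0 0 1 1 1
1 1 0 0 0
1 1 1 1 0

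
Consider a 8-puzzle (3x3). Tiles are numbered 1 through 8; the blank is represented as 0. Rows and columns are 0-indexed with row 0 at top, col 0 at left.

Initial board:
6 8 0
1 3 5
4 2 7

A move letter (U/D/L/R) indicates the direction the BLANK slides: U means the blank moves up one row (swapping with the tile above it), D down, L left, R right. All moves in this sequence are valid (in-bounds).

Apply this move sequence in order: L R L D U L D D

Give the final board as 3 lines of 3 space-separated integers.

After move 1 (L):
6 0 8
1 3 5
4 2 7

After move 2 (R):
6 8 0
1 3 5
4 2 7

After move 3 (L):
6 0 8
1 3 5
4 2 7

After move 4 (D):
6 3 8
1 0 5
4 2 7

After move 5 (U):
6 0 8
1 3 5
4 2 7

After move 6 (L):
0 6 8
1 3 5
4 2 7

After move 7 (D):
1 6 8
0 3 5
4 2 7

After move 8 (D):
1 6 8
4 3 5
0 2 7

Answer: 1 6 8
4 3 5
0 2 7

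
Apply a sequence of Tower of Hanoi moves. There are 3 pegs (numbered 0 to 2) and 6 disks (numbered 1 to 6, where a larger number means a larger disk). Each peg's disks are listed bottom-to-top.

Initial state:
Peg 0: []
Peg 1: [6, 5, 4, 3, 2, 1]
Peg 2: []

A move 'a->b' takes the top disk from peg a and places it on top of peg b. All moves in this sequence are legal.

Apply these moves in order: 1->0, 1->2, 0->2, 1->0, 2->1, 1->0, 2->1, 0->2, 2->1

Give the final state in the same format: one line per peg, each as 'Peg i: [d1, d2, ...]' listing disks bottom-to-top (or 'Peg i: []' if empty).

Answer: Peg 0: [3]
Peg 1: [6, 5, 4, 2, 1]
Peg 2: []

Derivation:
After move 1 (1->0):
Peg 0: [1]
Peg 1: [6, 5, 4, 3, 2]
Peg 2: []

After move 2 (1->2):
Peg 0: [1]
Peg 1: [6, 5, 4, 3]
Peg 2: [2]

After move 3 (0->2):
Peg 0: []
Peg 1: [6, 5, 4, 3]
Peg 2: [2, 1]

After move 4 (1->0):
Peg 0: [3]
Peg 1: [6, 5, 4]
Peg 2: [2, 1]

After move 5 (2->1):
Peg 0: [3]
Peg 1: [6, 5, 4, 1]
Peg 2: [2]

After move 6 (1->0):
Peg 0: [3, 1]
Peg 1: [6, 5, 4]
Peg 2: [2]

After move 7 (2->1):
Peg 0: [3, 1]
Peg 1: [6, 5, 4, 2]
Peg 2: []

After move 8 (0->2):
Peg 0: [3]
Peg 1: [6, 5, 4, 2]
Peg 2: [1]

After move 9 (2->1):
Peg 0: [3]
Peg 1: [6, 5, 4, 2, 1]
Peg 2: []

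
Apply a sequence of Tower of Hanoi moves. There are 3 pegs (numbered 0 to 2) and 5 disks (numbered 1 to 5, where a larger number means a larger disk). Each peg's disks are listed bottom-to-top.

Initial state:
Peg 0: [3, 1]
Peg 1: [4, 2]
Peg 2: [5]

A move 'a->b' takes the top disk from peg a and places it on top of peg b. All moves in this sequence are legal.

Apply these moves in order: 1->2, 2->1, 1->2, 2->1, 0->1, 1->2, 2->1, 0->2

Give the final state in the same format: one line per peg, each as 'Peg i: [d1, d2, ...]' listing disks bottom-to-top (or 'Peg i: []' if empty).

After move 1 (1->2):
Peg 0: [3, 1]
Peg 1: [4]
Peg 2: [5, 2]

After move 2 (2->1):
Peg 0: [3, 1]
Peg 1: [4, 2]
Peg 2: [5]

After move 3 (1->2):
Peg 0: [3, 1]
Peg 1: [4]
Peg 2: [5, 2]

After move 4 (2->1):
Peg 0: [3, 1]
Peg 1: [4, 2]
Peg 2: [5]

After move 5 (0->1):
Peg 0: [3]
Peg 1: [4, 2, 1]
Peg 2: [5]

After move 6 (1->2):
Peg 0: [3]
Peg 1: [4, 2]
Peg 2: [5, 1]

After move 7 (2->1):
Peg 0: [3]
Peg 1: [4, 2, 1]
Peg 2: [5]

After move 8 (0->2):
Peg 0: []
Peg 1: [4, 2, 1]
Peg 2: [5, 3]

Answer: Peg 0: []
Peg 1: [4, 2, 1]
Peg 2: [5, 3]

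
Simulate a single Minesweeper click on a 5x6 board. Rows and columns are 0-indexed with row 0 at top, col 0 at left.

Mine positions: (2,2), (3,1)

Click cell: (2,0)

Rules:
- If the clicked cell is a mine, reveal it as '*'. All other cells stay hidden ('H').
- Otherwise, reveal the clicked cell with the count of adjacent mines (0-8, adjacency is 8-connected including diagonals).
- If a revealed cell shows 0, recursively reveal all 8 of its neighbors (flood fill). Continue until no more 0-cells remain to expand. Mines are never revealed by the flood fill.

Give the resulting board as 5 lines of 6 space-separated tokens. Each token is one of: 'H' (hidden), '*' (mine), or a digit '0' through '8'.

H H H H H H
H H H H H H
1 H H H H H
H H H H H H
H H H H H H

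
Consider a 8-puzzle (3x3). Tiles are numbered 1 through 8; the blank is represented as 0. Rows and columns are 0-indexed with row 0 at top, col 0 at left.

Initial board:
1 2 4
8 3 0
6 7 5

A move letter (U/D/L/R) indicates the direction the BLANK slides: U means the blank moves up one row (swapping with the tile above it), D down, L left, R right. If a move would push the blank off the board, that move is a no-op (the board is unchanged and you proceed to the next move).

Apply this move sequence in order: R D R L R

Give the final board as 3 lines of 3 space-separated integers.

Answer: 1 2 4
8 3 5
6 7 0

Derivation:
After move 1 (R):
1 2 4
8 3 0
6 7 5

After move 2 (D):
1 2 4
8 3 5
6 7 0

After move 3 (R):
1 2 4
8 3 5
6 7 0

After move 4 (L):
1 2 4
8 3 5
6 0 7

After move 5 (R):
1 2 4
8 3 5
6 7 0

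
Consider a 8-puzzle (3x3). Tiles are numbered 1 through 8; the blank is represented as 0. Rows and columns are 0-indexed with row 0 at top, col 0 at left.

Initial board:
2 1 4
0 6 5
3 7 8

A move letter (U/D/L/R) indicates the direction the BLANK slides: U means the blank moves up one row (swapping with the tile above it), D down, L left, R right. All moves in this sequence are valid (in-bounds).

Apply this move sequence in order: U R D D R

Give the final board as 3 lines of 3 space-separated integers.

After move 1 (U):
0 1 4
2 6 5
3 7 8

After move 2 (R):
1 0 4
2 6 5
3 7 8

After move 3 (D):
1 6 4
2 0 5
3 7 8

After move 4 (D):
1 6 4
2 7 5
3 0 8

After move 5 (R):
1 6 4
2 7 5
3 8 0

Answer: 1 6 4
2 7 5
3 8 0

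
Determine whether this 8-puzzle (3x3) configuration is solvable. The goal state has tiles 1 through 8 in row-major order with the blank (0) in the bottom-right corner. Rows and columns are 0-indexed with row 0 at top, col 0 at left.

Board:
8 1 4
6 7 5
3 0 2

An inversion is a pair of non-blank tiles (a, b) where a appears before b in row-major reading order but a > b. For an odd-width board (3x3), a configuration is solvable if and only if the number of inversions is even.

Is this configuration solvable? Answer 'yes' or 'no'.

Inversions (pairs i<j in row-major order where tile[i] > tile[j] > 0): 18
18 is even, so the puzzle is solvable.

Answer: yes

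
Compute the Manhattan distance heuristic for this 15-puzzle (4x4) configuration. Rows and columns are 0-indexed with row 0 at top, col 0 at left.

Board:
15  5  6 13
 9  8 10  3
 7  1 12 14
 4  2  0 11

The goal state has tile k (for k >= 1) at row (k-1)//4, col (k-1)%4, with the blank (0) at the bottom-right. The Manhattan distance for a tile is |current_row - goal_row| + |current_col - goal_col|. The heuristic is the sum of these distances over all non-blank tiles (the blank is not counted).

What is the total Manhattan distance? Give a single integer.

Answer: 43

Derivation:
Tile 15: at (0,0), goal (3,2), distance |0-3|+|0-2| = 5
Tile 5: at (0,1), goal (1,0), distance |0-1|+|1-0| = 2
Tile 6: at (0,2), goal (1,1), distance |0-1|+|2-1| = 2
Tile 13: at (0,3), goal (3,0), distance |0-3|+|3-0| = 6
Tile 9: at (1,0), goal (2,0), distance |1-2|+|0-0| = 1
Tile 8: at (1,1), goal (1,3), distance |1-1|+|1-3| = 2
Tile 10: at (1,2), goal (2,1), distance |1-2|+|2-1| = 2
Tile 3: at (1,3), goal (0,2), distance |1-0|+|3-2| = 2
Tile 7: at (2,0), goal (1,2), distance |2-1|+|0-2| = 3
Tile 1: at (2,1), goal (0,0), distance |2-0|+|1-0| = 3
Tile 12: at (2,2), goal (2,3), distance |2-2|+|2-3| = 1
Tile 14: at (2,3), goal (3,1), distance |2-3|+|3-1| = 3
Tile 4: at (3,0), goal (0,3), distance |3-0|+|0-3| = 6
Tile 2: at (3,1), goal (0,1), distance |3-0|+|1-1| = 3
Tile 11: at (3,3), goal (2,2), distance |3-2|+|3-2| = 2
Sum: 5 + 2 + 2 + 6 + 1 + 2 + 2 + 2 + 3 + 3 + 1 + 3 + 6 + 3 + 2 = 43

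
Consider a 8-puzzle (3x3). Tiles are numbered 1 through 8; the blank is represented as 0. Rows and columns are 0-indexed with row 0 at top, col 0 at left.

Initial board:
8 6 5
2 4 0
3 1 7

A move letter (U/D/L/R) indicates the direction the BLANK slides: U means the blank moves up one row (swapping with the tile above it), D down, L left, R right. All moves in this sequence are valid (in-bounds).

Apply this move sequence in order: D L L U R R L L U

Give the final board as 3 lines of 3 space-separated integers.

Answer: 0 6 5
8 4 7
2 3 1

Derivation:
After move 1 (D):
8 6 5
2 4 7
3 1 0

After move 2 (L):
8 6 5
2 4 7
3 0 1

After move 3 (L):
8 6 5
2 4 7
0 3 1

After move 4 (U):
8 6 5
0 4 7
2 3 1

After move 5 (R):
8 6 5
4 0 7
2 3 1

After move 6 (R):
8 6 5
4 7 0
2 3 1

After move 7 (L):
8 6 5
4 0 7
2 3 1

After move 8 (L):
8 6 5
0 4 7
2 3 1

After move 9 (U):
0 6 5
8 4 7
2 3 1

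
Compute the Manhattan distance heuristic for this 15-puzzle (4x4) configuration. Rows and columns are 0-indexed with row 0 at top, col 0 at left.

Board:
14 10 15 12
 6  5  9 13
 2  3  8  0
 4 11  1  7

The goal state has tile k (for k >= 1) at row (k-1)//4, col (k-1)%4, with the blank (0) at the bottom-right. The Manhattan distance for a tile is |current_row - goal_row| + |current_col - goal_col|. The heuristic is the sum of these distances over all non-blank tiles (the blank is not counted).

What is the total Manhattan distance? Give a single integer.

Tile 14: (0,0)->(3,1) = 4
Tile 10: (0,1)->(2,1) = 2
Tile 15: (0,2)->(3,2) = 3
Tile 12: (0,3)->(2,3) = 2
Tile 6: (1,0)->(1,1) = 1
Tile 5: (1,1)->(1,0) = 1
Tile 9: (1,2)->(2,0) = 3
Tile 13: (1,3)->(3,0) = 5
Tile 2: (2,0)->(0,1) = 3
Tile 3: (2,1)->(0,2) = 3
Tile 8: (2,2)->(1,3) = 2
Tile 4: (3,0)->(0,3) = 6
Tile 11: (3,1)->(2,2) = 2
Tile 1: (3,2)->(0,0) = 5
Tile 7: (3,3)->(1,2) = 3
Sum: 4 + 2 + 3 + 2 + 1 + 1 + 3 + 5 + 3 + 3 + 2 + 6 + 2 + 5 + 3 = 45

Answer: 45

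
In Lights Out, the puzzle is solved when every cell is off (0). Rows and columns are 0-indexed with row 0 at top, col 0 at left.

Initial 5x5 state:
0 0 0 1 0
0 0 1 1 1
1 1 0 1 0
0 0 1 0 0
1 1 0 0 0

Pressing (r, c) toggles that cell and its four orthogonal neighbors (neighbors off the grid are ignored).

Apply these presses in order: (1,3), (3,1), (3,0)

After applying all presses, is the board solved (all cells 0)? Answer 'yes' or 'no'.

After press 1 at (1,3):
0 0 0 0 0
0 0 0 0 0
1 1 0 0 0
0 0 1 0 0
1 1 0 0 0

After press 2 at (3,1):
0 0 0 0 0
0 0 0 0 0
1 0 0 0 0
1 1 0 0 0
1 0 0 0 0

After press 3 at (3,0):
0 0 0 0 0
0 0 0 0 0
0 0 0 0 0
0 0 0 0 0
0 0 0 0 0

Lights still on: 0

Answer: yes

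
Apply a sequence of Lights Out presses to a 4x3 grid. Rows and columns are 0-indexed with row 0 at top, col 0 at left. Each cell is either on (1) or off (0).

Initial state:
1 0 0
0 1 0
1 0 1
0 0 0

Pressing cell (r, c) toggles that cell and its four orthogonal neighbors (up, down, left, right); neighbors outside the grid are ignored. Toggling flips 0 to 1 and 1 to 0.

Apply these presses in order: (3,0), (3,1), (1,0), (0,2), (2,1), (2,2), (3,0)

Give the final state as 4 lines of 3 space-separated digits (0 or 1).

After press 1 at (3,0):
1 0 0
0 1 0
0 0 1
1 1 0

After press 2 at (3,1):
1 0 0
0 1 0
0 1 1
0 0 1

After press 3 at (1,0):
0 0 0
1 0 0
1 1 1
0 0 1

After press 4 at (0,2):
0 1 1
1 0 1
1 1 1
0 0 1

After press 5 at (2,1):
0 1 1
1 1 1
0 0 0
0 1 1

After press 6 at (2,2):
0 1 1
1 1 0
0 1 1
0 1 0

After press 7 at (3,0):
0 1 1
1 1 0
1 1 1
1 0 0

Answer: 0 1 1
1 1 0
1 1 1
1 0 0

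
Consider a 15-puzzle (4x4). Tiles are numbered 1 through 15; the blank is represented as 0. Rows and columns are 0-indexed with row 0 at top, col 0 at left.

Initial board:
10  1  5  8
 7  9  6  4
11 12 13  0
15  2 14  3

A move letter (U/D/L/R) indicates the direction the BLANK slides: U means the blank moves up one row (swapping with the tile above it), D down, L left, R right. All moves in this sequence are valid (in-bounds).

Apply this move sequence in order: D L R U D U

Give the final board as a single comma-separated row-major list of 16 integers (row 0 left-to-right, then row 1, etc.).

After move 1 (D):
10  1  5  8
 7  9  6  4
11 12 13  3
15  2 14  0

After move 2 (L):
10  1  5  8
 7  9  6  4
11 12 13  3
15  2  0 14

After move 3 (R):
10  1  5  8
 7  9  6  4
11 12 13  3
15  2 14  0

After move 4 (U):
10  1  5  8
 7  9  6  4
11 12 13  0
15  2 14  3

After move 5 (D):
10  1  5  8
 7  9  6  4
11 12 13  3
15  2 14  0

After move 6 (U):
10  1  5  8
 7  9  6  4
11 12 13  0
15  2 14  3

Answer: 10, 1, 5, 8, 7, 9, 6, 4, 11, 12, 13, 0, 15, 2, 14, 3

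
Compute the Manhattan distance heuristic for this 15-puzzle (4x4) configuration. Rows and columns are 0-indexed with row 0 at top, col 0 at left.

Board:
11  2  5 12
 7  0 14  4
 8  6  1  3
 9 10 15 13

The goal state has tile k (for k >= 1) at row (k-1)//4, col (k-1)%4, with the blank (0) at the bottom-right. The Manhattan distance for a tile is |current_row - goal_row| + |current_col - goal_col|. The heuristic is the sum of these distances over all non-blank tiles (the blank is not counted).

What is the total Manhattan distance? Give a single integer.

Answer: 32

Derivation:
Tile 11: at (0,0), goal (2,2), distance |0-2|+|0-2| = 4
Tile 2: at (0,1), goal (0,1), distance |0-0|+|1-1| = 0
Tile 5: at (0,2), goal (1,0), distance |0-1|+|2-0| = 3
Tile 12: at (0,3), goal (2,3), distance |0-2|+|3-3| = 2
Tile 7: at (1,0), goal (1,2), distance |1-1|+|0-2| = 2
Tile 14: at (1,2), goal (3,1), distance |1-3|+|2-1| = 3
Tile 4: at (1,3), goal (0,3), distance |1-0|+|3-3| = 1
Tile 8: at (2,0), goal (1,3), distance |2-1|+|0-3| = 4
Tile 6: at (2,1), goal (1,1), distance |2-1|+|1-1| = 1
Tile 1: at (2,2), goal (0,0), distance |2-0|+|2-0| = 4
Tile 3: at (2,3), goal (0,2), distance |2-0|+|3-2| = 3
Tile 9: at (3,0), goal (2,0), distance |3-2|+|0-0| = 1
Tile 10: at (3,1), goal (2,1), distance |3-2|+|1-1| = 1
Tile 15: at (3,2), goal (3,2), distance |3-3|+|2-2| = 0
Tile 13: at (3,3), goal (3,0), distance |3-3|+|3-0| = 3
Sum: 4 + 0 + 3 + 2 + 2 + 3 + 1 + 4 + 1 + 4 + 3 + 1 + 1 + 0 + 3 = 32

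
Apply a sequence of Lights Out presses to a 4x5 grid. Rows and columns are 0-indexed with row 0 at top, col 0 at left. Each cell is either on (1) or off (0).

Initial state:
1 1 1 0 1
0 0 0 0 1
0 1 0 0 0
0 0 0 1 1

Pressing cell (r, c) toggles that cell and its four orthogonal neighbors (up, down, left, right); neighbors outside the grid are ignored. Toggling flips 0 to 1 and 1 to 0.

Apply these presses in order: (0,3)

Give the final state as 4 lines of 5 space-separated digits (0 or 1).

After press 1 at (0,3):
1 1 0 1 0
0 0 0 1 1
0 1 0 0 0
0 0 0 1 1

Answer: 1 1 0 1 0
0 0 0 1 1
0 1 0 0 0
0 0 0 1 1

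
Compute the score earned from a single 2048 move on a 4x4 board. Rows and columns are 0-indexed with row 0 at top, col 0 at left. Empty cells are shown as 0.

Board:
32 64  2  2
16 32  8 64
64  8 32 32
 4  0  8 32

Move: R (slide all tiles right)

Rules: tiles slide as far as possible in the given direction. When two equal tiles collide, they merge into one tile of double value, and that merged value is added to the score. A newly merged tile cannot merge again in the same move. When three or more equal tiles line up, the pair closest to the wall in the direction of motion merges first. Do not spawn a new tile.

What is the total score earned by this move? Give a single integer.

Answer: 68

Derivation:
Slide right:
row 0: [32, 64, 2, 2] -> [0, 32, 64, 4]  score +4 (running 4)
row 1: [16, 32, 8, 64] -> [16, 32, 8, 64]  score +0 (running 4)
row 2: [64, 8, 32, 32] -> [0, 64, 8, 64]  score +64 (running 68)
row 3: [4, 0, 8, 32] -> [0, 4, 8, 32]  score +0 (running 68)
Board after move:
 0 32 64  4
16 32  8 64
 0 64  8 64
 0  4  8 32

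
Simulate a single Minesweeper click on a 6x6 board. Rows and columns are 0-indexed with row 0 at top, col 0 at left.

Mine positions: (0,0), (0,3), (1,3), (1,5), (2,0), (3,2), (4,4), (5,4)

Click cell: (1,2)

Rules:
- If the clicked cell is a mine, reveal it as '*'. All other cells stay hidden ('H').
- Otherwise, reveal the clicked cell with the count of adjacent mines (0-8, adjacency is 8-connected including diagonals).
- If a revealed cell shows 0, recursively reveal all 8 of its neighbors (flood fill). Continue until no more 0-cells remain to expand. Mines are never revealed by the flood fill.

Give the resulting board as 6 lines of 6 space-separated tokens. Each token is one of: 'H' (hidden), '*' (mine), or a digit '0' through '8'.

H H H H H H
H H 2 H H H
H H H H H H
H H H H H H
H H H H H H
H H H H H H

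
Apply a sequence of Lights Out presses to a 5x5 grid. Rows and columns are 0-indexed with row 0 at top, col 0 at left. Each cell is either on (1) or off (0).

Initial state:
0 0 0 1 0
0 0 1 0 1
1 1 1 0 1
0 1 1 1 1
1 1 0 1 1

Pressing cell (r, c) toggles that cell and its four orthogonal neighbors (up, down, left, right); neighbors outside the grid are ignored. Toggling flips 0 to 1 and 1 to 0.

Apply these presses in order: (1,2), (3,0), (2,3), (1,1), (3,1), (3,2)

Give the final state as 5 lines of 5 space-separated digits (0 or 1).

Answer: 0 1 1 1 0
1 0 1 0 1
0 1 0 1 0
0 0 1 1 1
0 0 1 1 1

Derivation:
After press 1 at (1,2):
0 0 1 1 0
0 1 0 1 1
1 1 0 0 1
0 1 1 1 1
1 1 0 1 1

After press 2 at (3,0):
0 0 1 1 0
0 1 0 1 1
0 1 0 0 1
1 0 1 1 1
0 1 0 1 1

After press 3 at (2,3):
0 0 1 1 0
0 1 0 0 1
0 1 1 1 0
1 0 1 0 1
0 1 0 1 1

After press 4 at (1,1):
0 1 1 1 0
1 0 1 0 1
0 0 1 1 0
1 0 1 0 1
0 1 0 1 1

After press 5 at (3,1):
0 1 1 1 0
1 0 1 0 1
0 1 1 1 0
0 1 0 0 1
0 0 0 1 1

After press 6 at (3,2):
0 1 1 1 0
1 0 1 0 1
0 1 0 1 0
0 0 1 1 1
0 0 1 1 1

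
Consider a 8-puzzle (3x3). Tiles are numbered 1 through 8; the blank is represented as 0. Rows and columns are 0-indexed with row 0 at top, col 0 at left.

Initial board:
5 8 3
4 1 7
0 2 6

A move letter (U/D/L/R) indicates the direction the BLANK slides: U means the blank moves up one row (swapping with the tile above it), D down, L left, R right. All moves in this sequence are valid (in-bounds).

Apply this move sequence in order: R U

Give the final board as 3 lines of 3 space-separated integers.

After move 1 (R):
5 8 3
4 1 7
2 0 6

After move 2 (U):
5 8 3
4 0 7
2 1 6

Answer: 5 8 3
4 0 7
2 1 6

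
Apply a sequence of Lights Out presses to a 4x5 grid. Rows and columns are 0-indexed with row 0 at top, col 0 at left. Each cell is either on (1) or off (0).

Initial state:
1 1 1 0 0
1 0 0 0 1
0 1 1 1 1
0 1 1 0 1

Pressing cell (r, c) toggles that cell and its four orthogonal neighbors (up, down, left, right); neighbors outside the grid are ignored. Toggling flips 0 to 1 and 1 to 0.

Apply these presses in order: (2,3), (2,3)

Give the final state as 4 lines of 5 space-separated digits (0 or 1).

Answer: 1 1 1 0 0
1 0 0 0 1
0 1 1 1 1
0 1 1 0 1

Derivation:
After press 1 at (2,3):
1 1 1 0 0
1 0 0 1 1
0 1 0 0 0
0 1 1 1 1

After press 2 at (2,3):
1 1 1 0 0
1 0 0 0 1
0 1 1 1 1
0 1 1 0 1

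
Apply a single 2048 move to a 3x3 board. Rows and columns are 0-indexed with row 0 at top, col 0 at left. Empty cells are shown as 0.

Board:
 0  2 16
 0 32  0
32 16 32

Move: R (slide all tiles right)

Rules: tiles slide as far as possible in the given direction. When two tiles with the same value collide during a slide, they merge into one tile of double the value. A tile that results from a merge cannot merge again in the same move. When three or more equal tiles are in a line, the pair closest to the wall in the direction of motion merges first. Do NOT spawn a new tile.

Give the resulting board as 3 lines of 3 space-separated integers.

Answer:  0  2 16
 0  0 32
32 16 32

Derivation:
Slide right:
row 0: [0, 2, 16] -> [0, 2, 16]
row 1: [0, 32, 0] -> [0, 0, 32]
row 2: [32, 16, 32] -> [32, 16, 32]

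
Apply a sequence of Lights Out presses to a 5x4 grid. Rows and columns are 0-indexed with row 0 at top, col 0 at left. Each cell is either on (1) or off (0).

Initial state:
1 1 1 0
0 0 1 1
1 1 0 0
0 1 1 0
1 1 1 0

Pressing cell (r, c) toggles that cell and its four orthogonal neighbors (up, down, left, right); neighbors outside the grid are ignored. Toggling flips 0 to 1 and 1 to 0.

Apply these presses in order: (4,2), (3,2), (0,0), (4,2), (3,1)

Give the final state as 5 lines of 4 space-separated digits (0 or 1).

After press 1 at (4,2):
1 1 1 0
0 0 1 1
1 1 0 0
0 1 0 0
1 0 0 1

After press 2 at (3,2):
1 1 1 0
0 0 1 1
1 1 1 0
0 0 1 1
1 0 1 1

After press 3 at (0,0):
0 0 1 0
1 0 1 1
1 1 1 0
0 0 1 1
1 0 1 1

After press 4 at (4,2):
0 0 1 0
1 0 1 1
1 1 1 0
0 0 0 1
1 1 0 0

After press 5 at (3,1):
0 0 1 0
1 0 1 1
1 0 1 0
1 1 1 1
1 0 0 0

Answer: 0 0 1 0
1 0 1 1
1 0 1 0
1 1 1 1
1 0 0 0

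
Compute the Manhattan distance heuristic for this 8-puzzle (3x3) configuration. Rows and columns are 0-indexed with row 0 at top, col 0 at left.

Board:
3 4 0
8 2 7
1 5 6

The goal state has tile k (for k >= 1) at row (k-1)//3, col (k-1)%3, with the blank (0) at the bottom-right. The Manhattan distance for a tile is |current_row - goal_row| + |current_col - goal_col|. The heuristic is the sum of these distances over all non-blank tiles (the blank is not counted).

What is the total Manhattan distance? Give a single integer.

Tile 3: (0,0)->(0,2) = 2
Tile 4: (0,1)->(1,0) = 2
Tile 8: (1,0)->(2,1) = 2
Tile 2: (1,1)->(0,1) = 1
Tile 7: (1,2)->(2,0) = 3
Tile 1: (2,0)->(0,0) = 2
Tile 5: (2,1)->(1,1) = 1
Tile 6: (2,2)->(1,2) = 1
Sum: 2 + 2 + 2 + 1 + 3 + 2 + 1 + 1 = 14

Answer: 14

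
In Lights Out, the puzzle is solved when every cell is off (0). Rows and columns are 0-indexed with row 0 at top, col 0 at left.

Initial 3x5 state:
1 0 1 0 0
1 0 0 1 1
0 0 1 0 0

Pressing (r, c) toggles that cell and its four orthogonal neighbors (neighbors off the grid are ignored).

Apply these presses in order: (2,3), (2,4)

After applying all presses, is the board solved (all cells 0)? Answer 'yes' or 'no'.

After press 1 at (2,3):
1 0 1 0 0
1 0 0 0 1
0 0 0 1 1

After press 2 at (2,4):
1 0 1 0 0
1 0 0 0 0
0 0 0 0 0

Lights still on: 3

Answer: no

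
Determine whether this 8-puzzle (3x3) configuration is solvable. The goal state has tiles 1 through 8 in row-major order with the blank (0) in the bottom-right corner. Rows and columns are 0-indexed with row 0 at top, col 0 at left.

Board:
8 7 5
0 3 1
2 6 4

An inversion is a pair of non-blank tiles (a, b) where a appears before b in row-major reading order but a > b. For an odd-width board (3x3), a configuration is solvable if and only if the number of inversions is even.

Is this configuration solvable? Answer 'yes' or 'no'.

Answer: yes

Derivation:
Inversions (pairs i<j in row-major order where tile[i] > tile[j] > 0): 20
20 is even, so the puzzle is solvable.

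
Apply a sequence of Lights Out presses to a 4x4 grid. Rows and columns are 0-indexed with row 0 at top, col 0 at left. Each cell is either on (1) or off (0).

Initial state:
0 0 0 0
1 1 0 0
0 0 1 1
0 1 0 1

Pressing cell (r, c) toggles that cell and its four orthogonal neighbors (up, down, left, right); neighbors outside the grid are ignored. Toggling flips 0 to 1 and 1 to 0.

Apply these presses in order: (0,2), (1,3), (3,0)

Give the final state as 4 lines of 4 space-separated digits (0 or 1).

After press 1 at (0,2):
0 1 1 1
1 1 1 0
0 0 1 1
0 1 0 1

After press 2 at (1,3):
0 1 1 0
1 1 0 1
0 0 1 0
0 1 0 1

After press 3 at (3,0):
0 1 1 0
1 1 0 1
1 0 1 0
1 0 0 1

Answer: 0 1 1 0
1 1 0 1
1 0 1 0
1 0 0 1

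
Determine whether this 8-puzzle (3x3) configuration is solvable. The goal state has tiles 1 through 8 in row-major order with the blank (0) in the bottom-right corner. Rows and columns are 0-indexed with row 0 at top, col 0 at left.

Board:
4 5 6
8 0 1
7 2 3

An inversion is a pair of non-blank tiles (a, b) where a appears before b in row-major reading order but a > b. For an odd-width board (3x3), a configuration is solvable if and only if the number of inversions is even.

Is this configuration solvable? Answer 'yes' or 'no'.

Inversions (pairs i<j in row-major order where tile[i] > tile[j] > 0): 15
15 is odd, so the puzzle is not solvable.

Answer: no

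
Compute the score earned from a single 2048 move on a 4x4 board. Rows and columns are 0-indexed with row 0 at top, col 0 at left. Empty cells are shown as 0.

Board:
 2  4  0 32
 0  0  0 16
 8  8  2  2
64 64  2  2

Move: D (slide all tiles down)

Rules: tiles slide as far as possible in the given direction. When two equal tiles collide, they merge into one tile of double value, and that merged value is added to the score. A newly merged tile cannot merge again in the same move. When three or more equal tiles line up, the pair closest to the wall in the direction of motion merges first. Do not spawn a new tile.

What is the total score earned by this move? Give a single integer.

Answer: 8

Derivation:
Slide down:
col 0: [2, 0, 8, 64] -> [0, 2, 8, 64]  score +0 (running 0)
col 1: [4, 0, 8, 64] -> [0, 4, 8, 64]  score +0 (running 0)
col 2: [0, 0, 2, 2] -> [0, 0, 0, 4]  score +4 (running 4)
col 3: [32, 16, 2, 2] -> [0, 32, 16, 4]  score +4 (running 8)
Board after move:
 0  0  0  0
 2  4  0 32
 8  8  0 16
64 64  4  4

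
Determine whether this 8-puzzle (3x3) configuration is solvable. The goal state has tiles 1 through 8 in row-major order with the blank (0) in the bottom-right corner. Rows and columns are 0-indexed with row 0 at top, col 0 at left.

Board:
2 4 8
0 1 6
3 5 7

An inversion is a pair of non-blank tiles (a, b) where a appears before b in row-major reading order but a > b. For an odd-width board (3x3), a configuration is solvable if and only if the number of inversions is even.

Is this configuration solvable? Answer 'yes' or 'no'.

Inversions (pairs i<j in row-major order where tile[i] > tile[j] > 0): 10
10 is even, so the puzzle is solvable.

Answer: yes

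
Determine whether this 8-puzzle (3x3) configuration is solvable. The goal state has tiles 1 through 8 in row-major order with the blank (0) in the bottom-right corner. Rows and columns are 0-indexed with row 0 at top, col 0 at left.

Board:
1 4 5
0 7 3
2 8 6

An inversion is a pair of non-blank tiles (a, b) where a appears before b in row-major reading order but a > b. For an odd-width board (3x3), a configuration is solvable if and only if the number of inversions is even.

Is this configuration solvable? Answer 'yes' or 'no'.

Inversions (pairs i<j in row-major order where tile[i] > tile[j] > 0): 9
9 is odd, so the puzzle is not solvable.

Answer: no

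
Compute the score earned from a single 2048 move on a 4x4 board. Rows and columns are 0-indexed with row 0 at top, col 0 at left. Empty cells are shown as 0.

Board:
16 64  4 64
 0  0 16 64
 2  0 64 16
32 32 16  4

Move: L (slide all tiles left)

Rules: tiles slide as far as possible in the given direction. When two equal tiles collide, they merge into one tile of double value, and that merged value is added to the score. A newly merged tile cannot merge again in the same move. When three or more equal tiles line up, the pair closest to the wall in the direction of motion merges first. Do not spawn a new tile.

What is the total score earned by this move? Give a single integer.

Slide left:
row 0: [16, 64, 4, 64] -> [16, 64, 4, 64]  score +0 (running 0)
row 1: [0, 0, 16, 64] -> [16, 64, 0, 0]  score +0 (running 0)
row 2: [2, 0, 64, 16] -> [2, 64, 16, 0]  score +0 (running 0)
row 3: [32, 32, 16, 4] -> [64, 16, 4, 0]  score +64 (running 64)
Board after move:
16 64  4 64
16 64  0  0
 2 64 16  0
64 16  4  0

Answer: 64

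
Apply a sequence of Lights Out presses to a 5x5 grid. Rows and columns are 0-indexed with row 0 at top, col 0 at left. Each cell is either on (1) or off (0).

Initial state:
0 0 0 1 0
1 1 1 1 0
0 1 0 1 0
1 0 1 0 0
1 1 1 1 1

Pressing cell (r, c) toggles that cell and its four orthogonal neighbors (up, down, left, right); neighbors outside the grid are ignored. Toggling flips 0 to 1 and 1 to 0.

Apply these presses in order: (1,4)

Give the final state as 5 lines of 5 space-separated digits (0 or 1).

After press 1 at (1,4):
0 0 0 1 1
1 1 1 0 1
0 1 0 1 1
1 0 1 0 0
1 1 1 1 1

Answer: 0 0 0 1 1
1 1 1 0 1
0 1 0 1 1
1 0 1 0 0
1 1 1 1 1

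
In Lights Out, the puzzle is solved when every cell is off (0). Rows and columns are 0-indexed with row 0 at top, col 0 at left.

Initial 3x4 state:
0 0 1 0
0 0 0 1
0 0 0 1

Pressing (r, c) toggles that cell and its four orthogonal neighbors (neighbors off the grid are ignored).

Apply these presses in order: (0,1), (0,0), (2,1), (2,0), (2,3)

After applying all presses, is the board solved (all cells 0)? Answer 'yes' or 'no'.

Answer: yes

Derivation:
After press 1 at (0,1):
1 1 0 0
0 1 0 1
0 0 0 1

After press 2 at (0,0):
0 0 0 0
1 1 0 1
0 0 0 1

After press 3 at (2,1):
0 0 0 0
1 0 0 1
1 1 1 1

After press 4 at (2,0):
0 0 0 0
0 0 0 1
0 0 1 1

After press 5 at (2,3):
0 0 0 0
0 0 0 0
0 0 0 0

Lights still on: 0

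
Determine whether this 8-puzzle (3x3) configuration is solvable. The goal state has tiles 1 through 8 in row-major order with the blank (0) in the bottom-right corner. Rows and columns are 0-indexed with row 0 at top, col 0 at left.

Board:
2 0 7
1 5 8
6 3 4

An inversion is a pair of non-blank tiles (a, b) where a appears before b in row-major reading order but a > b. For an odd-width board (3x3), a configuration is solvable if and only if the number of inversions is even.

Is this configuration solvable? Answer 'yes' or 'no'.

Answer: no

Derivation:
Inversions (pairs i<j in row-major order where tile[i] > tile[j] > 0): 13
13 is odd, so the puzzle is not solvable.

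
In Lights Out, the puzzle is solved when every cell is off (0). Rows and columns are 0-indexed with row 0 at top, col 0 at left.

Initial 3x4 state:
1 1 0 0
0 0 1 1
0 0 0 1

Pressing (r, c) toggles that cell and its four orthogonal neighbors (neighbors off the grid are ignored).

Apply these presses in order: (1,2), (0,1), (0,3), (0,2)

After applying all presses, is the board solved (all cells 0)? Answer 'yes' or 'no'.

After press 1 at (1,2):
1 1 1 0
0 1 0 0
0 0 1 1

After press 2 at (0,1):
0 0 0 0
0 0 0 0
0 0 1 1

After press 3 at (0,3):
0 0 1 1
0 0 0 1
0 0 1 1

After press 4 at (0,2):
0 1 0 0
0 0 1 1
0 0 1 1

Lights still on: 5

Answer: no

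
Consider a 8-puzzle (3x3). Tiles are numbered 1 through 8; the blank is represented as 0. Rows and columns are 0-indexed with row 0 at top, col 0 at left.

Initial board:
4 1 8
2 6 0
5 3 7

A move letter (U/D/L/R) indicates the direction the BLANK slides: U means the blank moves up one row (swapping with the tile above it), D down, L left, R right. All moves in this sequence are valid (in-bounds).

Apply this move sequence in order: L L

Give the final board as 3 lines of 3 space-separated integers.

Answer: 4 1 8
0 2 6
5 3 7

Derivation:
After move 1 (L):
4 1 8
2 0 6
5 3 7

After move 2 (L):
4 1 8
0 2 6
5 3 7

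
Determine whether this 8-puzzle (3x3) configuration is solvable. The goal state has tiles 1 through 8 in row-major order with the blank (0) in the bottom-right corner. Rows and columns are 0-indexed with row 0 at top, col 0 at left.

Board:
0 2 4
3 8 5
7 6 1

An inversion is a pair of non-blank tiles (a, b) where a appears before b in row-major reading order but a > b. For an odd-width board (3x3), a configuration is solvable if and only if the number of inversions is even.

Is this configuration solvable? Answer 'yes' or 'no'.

Inversions (pairs i<j in row-major order where tile[i] > tile[j] > 0): 12
12 is even, so the puzzle is solvable.

Answer: yes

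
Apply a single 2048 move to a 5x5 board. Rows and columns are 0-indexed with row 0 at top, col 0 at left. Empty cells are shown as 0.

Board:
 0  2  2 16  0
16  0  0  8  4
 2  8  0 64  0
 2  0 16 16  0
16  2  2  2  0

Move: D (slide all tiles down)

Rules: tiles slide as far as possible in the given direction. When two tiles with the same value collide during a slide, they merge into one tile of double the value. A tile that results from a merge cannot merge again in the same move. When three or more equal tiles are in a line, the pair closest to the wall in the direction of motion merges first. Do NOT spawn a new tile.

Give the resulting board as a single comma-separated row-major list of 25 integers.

Answer: 0, 0, 0, 16, 0, 0, 0, 0, 8, 0, 16, 2, 2, 64, 0, 4, 8, 16, 16, 0, 16, 2, 2, 2, 4

Derivation:
Slide down:
col 0: [0, 16, 2, 2, 16] -> [0, 0, 16, 4, 16]
col 1: [2, 0, 8, 0, 2] -> [0, 0, 2, 8, 2]
col 2: [2, 0, 0, 16, 2] -> [0, 0, 2, 16, 2]
col 3: [16, 8, 64, 16, 2] -> [16, 8, 64, 16, 2]
col 4: [0, 4, 0, 0, 0] -> [0, 0, 0, 0, 4]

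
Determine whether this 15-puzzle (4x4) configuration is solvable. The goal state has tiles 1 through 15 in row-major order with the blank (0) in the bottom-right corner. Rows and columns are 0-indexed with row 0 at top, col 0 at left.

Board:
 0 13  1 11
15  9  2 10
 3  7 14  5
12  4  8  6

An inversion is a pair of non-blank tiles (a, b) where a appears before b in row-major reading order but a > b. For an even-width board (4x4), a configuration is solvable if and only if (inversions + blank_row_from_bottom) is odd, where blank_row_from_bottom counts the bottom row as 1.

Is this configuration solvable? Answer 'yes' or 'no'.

Answer: no

Derivation:
Inversions: 58
Blank is in row 0 (0-indexed from top), which is row 4 counting from the bottom (bottom = 1).
58 + 4 = 62, which is even, so the puzzle is not solvable.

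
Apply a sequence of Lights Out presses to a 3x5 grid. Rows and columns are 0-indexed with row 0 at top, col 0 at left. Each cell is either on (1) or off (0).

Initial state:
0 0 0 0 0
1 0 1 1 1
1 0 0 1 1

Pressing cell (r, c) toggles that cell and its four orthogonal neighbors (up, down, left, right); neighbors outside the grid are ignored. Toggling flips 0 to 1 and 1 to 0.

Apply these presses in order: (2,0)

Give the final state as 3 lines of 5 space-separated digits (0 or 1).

After press 1 at (2,0):
0 0 0 0 0
0 0 1 1 1
0 1 0 1 1

Answer: 0 0 0 0 0
0 0 1 1 1
0 1 0 1 1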